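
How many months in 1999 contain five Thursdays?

4

A month of length L has five Thursdays iff its first Thursday is on day ≤ L−28 (so day 1–3 in a 31-day month, 1–2 in a 30-day month, day 1 in a leap February).
Checking each month of 1999: Jan starts Fri (31d); Feb starts Mon (28d); Mar starts Mon (31d); Apr starts Thu (30d) ✓; May starts Sat (31d); Jun starts Tue (30d); Jul starts Thu (31d) ✓; Aug starts Sun (31d); Sep starts Wed (30d) ✓; Oct starts Fri (31d); Nov starts Mon (30d); Dec starts Wed (31d) ✓.
Five-Thursday months: April, July, September, December → 4.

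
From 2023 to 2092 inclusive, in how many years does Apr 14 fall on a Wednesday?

Track Apr 14's weekday year by year (advancing +1, or +2 across a Feb 29):
  2023: Fri  2024: Sun (+2)  2025: Mon (+1)  2026: Tue (+1)  2027: Wed (+1) ✓
  2028: Fri (+2)  2029: Sat (+1)  2030: Sun (+1)  2031: Mon (+1)  2032: Wed (+2) ✓
  2033: Thu (+1)  2034: Fri (+1)  2035: Sat (+1)  2036: Mon (+2)  … (42 more years) …
  2079: Fri (+1)  2080: Sun (+2)  2081: Mon (+1)  2082: Tue (+1)  2083: Wed (+1) ✓
  2084: Fri (+2)  2085: Sat (+1)  2086: Sun (+1)  2087: Mon (+1)  2088: Wed (+2) ✓
  2089: Thu (+1)  2090: Fri (+1)  2091: Sat (+1)  2092: Mon (+2)
Wednesday years: 2027, 2032, 2038, 2049, 2055, 2060, 2066, 2077, 2083, 2088 — 10 in total.

10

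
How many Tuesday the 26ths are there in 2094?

Check the 26th of each month of 2094: Jan 26: Tue, Feb 26: Fri, Mar 26: Fri, Apr 26: Mon, May 26: Wed, Jun 26: Sat, Jul 26: Mon, Aug 26: Thu, Sep 26: Sun, Oct 26: Tue, Nov 26: Fri, Dec 26: Sun.
Tuesday occurs in January, October — 2 months.

2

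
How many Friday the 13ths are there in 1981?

3

Check the 13th of each month of 1981: Jan 13: Tue, Feb 13: Fri, Mar 13: Fri, Apr 13: Mon, May 13: Wed, Jun 13: Sat, Jul 13: Mon, Aug 13: Thu, Sep 13: Sun, Oct 13: Tue, Nov 13: Fri, Dec 13: Sun.
Friday occurs in February, March, November — 3 months.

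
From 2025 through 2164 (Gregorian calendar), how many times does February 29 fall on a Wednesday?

Leap years in 2025–2164: 34 of them.
Feb 29 weekday advances by 5 (mod 7) from one leap year to the next four years later (or differs when a century non-leap intervenes).
Leap-day weekdays: 2028:Tue 2032:Sun 2036:Fri 2040:Wed✓ 2044:Mon 2048:Sat 2052:Thu 2056:Tue 2060:Sun 2064:Fri 2068:Wed✓ 2072:Mon 2076:Sat …(8 more)… 2116:Sat 2120:Thu 2124:Tue 2128:Sun 2132:Fri 2136:Wed✓ 2140:Mon 2144:Sat 2148:Thu 2152:Tue 2156:Sun 2160:Fri 2164:Wed✓
Wednesday: 2040, 2068, 2096, 2108, 2136, 2164 → 6.

6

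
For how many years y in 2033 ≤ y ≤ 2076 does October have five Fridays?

October has 31 days; it has five Fridays when Friday falls among the first (month-length − 28) days — i.e. when October 1 is one of Friday/Thursday/Wednesday.
October 1 by year: 2033:Sat 2034:Sun 2035:Mon 2036:Wed✓ 2037:Thu✓ 2038:Fri✓ 2039:Sat 2040:Mon 2041:Tue 2042:Wed✓ 2043:Thu✓ 2044:Sat 2045:Sun 2046:Mon 2047:Tue …(14 more)… 2062:Sun 2063:Mon 2064:Wed✓ 2065:Thu✓ 2066:Fri✓ 2067:Sat 2068:Mon 2069:Tue 2070:Wed✓ 2071:Thu✓ 2072:Sat 2073:Sun 2074:Mon 2075:Tue 2076:Thu✓
Years with five Fridays: 2036, 2037, 2038, 2042, 2043, 2048, 2049, 2053, 2054, 2055, 2059, 2060, 2064, 2065, 2066, 2070, 2071, 2076 → 18.

18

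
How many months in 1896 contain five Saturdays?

A month of length L has five Saturdays iff its first Saturday is on day ≤ L−28 (so day 1–3 in a 31-day month, 1–2 in a 30-day month, day 1 in a leap February).
Checking each month of 1896: Jan starts Wed (31d); Feb starts Sat (29d) ✓; Mar starts Sun (31d); Apr starts Wed (30d); May starts Fri (31d) ✓; Jun starts Mon (30d); Jul starts Wed (31d); Aug starts Sat (31d) ✓; Sep starts Tue (30d); Oct starts Thu (31d) ✓; Nov starts Sun (30d); Dec starts Tue (31d).
Five-Saturday months: February, May, August, October → 4.

4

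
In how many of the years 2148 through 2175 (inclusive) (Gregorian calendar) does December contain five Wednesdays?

December has 31 days; it has five Wednesdays when Wednesday falls among the first (month-length − 28) days — i.e. when December 1 is one of Wednesday/Tuesday/Monday.
December 1 by year: 2148:Sun 2149:Mon✓ 2150:Tue✓ 2151:Wed✓ 2152:Fri 2153:Sat 2154:Sun 2155:Mon✓ 2156:Wed✓ 2157:Thu 2158:Fri 2159:Sat 2160:Mon✓ 2161:Tue✓ 2162:Wed✓ 2163:Thu 2164:Sat 2165:Sun 2166:Mon✓ 2167:Tue✓ 2168:Thu 2169:Fri 2170:Sat 2171:Sun 2172:Tue✓ 2173:Wed✓ 2174:Thu 2175:Fri
Years with five Wednesdays: 2149, 2150, 2151, 2155, 2156, 2160, 2161, 2162, 2166, 2167, 2172, 2173 → 12.

12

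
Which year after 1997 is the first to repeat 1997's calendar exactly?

2003

Two years share a calendar iff Jan 1 falls on the same weekday and both are leap or both are common. 1997: Jan 1 is Wednesday, common year.
1998: Jan 1 Thursday, common
1999: Jan 1 Friday, common
2000: Jan 1 Saturday, leap
2001: Jan 1 Monday, common
2002: Jan 1 Tuesday, common
2003: Jan 1 Wednesday, common
2003 matches on both conditions.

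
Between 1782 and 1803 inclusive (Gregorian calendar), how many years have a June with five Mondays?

7

June has 30 days; it has five Mondays when Monday falls among the first (month-length − 28) days — i.e. when June 1 is one of Monday/Sunday.
June 1 by year: 1782:Sat 1783:Sun✓ 1784:Tue 1785:Wed 1786:Thu 1787:Fri 1788:Sun✓ 1789:Mon✓ 1790:Tue 1791:Wed 1792:Fri 1793:Sat 1794:Sun✓ 1795:Mon✓ 1796:Wed 1797:Thu 1798:Fri 1799:Sat 1800:Sun✓ 1801:Mon✓ 1802:Tue 1803:Wed
Years with five Mondays: 1783, 1788, 1789, 1794, 1795, 1800, 1801 → 7.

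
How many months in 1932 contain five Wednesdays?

A month of length L has five Wednesdays iff its first Wednesday is on day ≤ L−28 (so day 1–3 in a 31-day month, 1–2 in a 30-day month, day 1 in a leap February).
Checking each month of 1932: Jan starts Fri (31d); Feb starts Mon (29d); Mar starts Tue (31d) ✓; Apr starts Fri (30d); May starts Sun (31d); Jun starts Wed (30d) ✓; Jul starts Fri (31d); Aug starts Mon (31d) ✓; Sep starts Thu (30d); Oct starts Sat (31d); Nov starts Tue (30d) ✓; Dec starts Thu (31d).
Five-Wednesday months: March, June, August, November → 4.

4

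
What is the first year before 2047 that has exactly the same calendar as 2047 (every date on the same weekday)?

2041

Two years share a calendar iff Jan 1 falls on the same weekday and both are leap or both are common. 2047: Jan 1 is Tuesday, common year.
2046: Jan 1 Monday, common
2045: Jan 1 Sunday, common
2044: Jan 1 Friday, leap
2043: Jan 1 Thursday, common
2042: Jan 1 Wednesday, common
2041: Jan 1 Tuesday, common
2041 matches on both conditions.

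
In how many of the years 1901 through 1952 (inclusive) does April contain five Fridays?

14

April has 30 days; it has five Fridays when Friday falls among the first (month-length − 28) days — i.e. when April 1 is one of Friday/Thursday.
April 1 by year: 1901:Mon 1902:Tue 1903:Wed 1904:Fri✓ 1905:Sat 1906:Sun 1907:Mon 1908:Wed 1909:Thu✓ 1910:Fri✓ 1911:Sat 1912:Mon 1913:Tue 1914:Wed 1915:Thu✓ …(22 more)… 1938:Fri✓ 1939:Sat 1940:Mon 1941:Tue 1942:Wed 1943:Thu✓ 1944:Sat 1945:Sun 1946:Mon 1947:Tue 1948:Thu✓ 1949:Fri✓ 1950:Sat 1951:Sun 1952:Tue
Years with five Fridays: 1904, 1909, 1910, 1915, 1920, 1921, 1926, 1927, 1932, 1937, 1938, 1943, 1948, 1949 → 14.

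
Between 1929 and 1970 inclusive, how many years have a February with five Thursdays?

February has 28 days (29 in leap years); it has five Thursdays when Thursday falls among the first (month-length − 28) days — i.e. when February 1 is Thursday in a leap year (never in a common year).
February 1 by year: 1929:Fri 1930:Sat 1931:Sun 1932:Mon 1933:Wed 1934:Thu 1935:Fri 1936:Sat 1937:Mon 1938:Tue 1939:Wed 1940:Thu✓ 1941:Sat 1942:Sun 1943:Mon …(12 more)… 1956:Wed 1957:Fri 1958:Sat 1959:Sun 1960:Mon 1961:Wed 1962:Thu 1963:Fri 1964:Sat 1965:Mon 1966:Tue 1967:Wed 1968:Thu✓ 1969:Sat 1970:Sun
Years with five Thursdays: 1940, 1968 → 2.

2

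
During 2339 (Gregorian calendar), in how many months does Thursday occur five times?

A month of length L has five Thursdays iff its first Thursday is on day ≤ L−28 (so day 1–3 in a 31-day month, 1–2 in a 30-day month, day 1 in a leap February).
Checking each month of 2339: Jan starts Sun (31d); Feb starts Wed (28d); Mar starts Wed (31d) ✓; Apr starts Sat (30d); May starts Mon (31d); Jun starts Thu (30d) ✓; Jul starts Sat (31d); Aug starts Tue (31d) ✓; Sep starts Fri (30d); Oct starts Sun (31d); Nov starts Wed (30d) ✓; Dec starts Fri (31d).
Five-Thursday months: March, June, August, November → 4.

4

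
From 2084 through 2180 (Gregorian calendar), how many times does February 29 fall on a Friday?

4

Leap years in 2084–2180: 24 of them.
Feb 29 weekday advances by 5 (mod 7) from one leap year to the next four years later (or differs when a century non-leap intervenes).
Leap-day weekdays: 2084:Tue 2088:Sun 2092:Fri✓ 2096:Wed 2104:Fri✓ 2108:Wed 2112:Mon 2116:Sat 2120:Thu 2124:Tue 2128:Sun 2132:Fri✓ 2136:Wed 2140:Mon 2144:Sat 2148:Thu 2152:Tue 2156:Sun 2160:Fri✓ 2164:Wed 2168:Mon 2172:Sat 2176:Thu 2180:Tue
Friday: 2092, 2104, 2132, 2160 → 4.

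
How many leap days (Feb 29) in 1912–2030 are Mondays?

Leap years in 1912–2030: 30 of them.
Feb 29 weekday advances by 5 (mod 7) from one leap year to the next four years later (or differs when a century non-leap intervenes).
Leap-day weekdays: 1912:Thu 1916:Tue 1920:Sun 1924:Fri 1928:Wed 1932:Mon✓ 1936:Sat 1940:Thu 1944:Tue 1948:Sun 1952:Fri 1956:Wed 1960:Mon✓ …(4 more)… 1980:Fri 1984:Wed 1988:Mon✓ 1992:Sat 1996:Thu 2000:Tue 2004:Sun 2008:Fri 2012:Wed 2016:Mon✓ 2020:Sat 2024:Thu 2028:Tue
Monday: 1932, 1960, 1988, 2016 → 4.

4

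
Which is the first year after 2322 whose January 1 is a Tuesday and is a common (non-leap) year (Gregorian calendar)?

Jan 1 advances by 2 weekdays after a leap year and by 1 after a common year.
2322: Jan 1 is Sunday.
2323: Monday
2324: Tuesday (leap)
2325: Thursday
2326: Friday
2327: Saturday
2328: Sunday (leap)
2329: Tuesday
2329 begins on a Tuesday and is a common year.

2329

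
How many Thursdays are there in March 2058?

March 2058 has 31 days and begins on Friday.
The first Thursday is March 7.
Thursdays fall on 7, 14, 21, 28 — that's 4.

4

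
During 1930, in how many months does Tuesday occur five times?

4

A month of length L has five Tuesdays iff its first Tuesday is on day ≤ L−28 (so day 1–3 in a 31-day month, 1–2 in a 30-day month, day 1 in a leap February).
Checking each month of 1930: Jan starts Wed (31d); Feb starts Sat (28d); Mar starts Sat (31d); Apr starts Tue (30d) ✓; May starts Thu (31d); Jun starts Sun (30d); Jul starts Tue (31d) ✓; Aug starts Fri (31d); Sep starts Mon (30d) ✓; Oct starts Wed (31d); Nov starts Sat (30d); Dec starts Mon (31d) ✓.
Five-Tuesday months: April, July, September, December → 4.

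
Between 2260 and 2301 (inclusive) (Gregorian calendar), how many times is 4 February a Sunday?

6

Track 4 February's weekday year by year (advancing +1, or +2 across a Feb 29):
  2260: Sat  2261: Mon (+2)  2262: Tue (+1)  2263: Wed (+1)  2264: Thu (+1)
  2265: Sat (+2)  2266: Sun (+1) ✓  2267: Mon (+1)  2268: Tue (+1)  2269: Thu (+2)
  2270: Fri (+1)  2271: Sat (+1)  2272: Sun (+1) ✓  2273: Tue (+2)  … (14 more years) …
  2288: Sat (+1)  2289: Mon (+2)  2290: Tue (+1)  2291: Wed (+1)  2292: Thu (+1)
  2293: Sat (+2)  2294: Sun (+1) ✓  2295: Mon (+1)  2296: Tue (+1)  2297: Thu (+2)
  2298: Fri (+1)  2299: Sat (+1)  2300: Sun (+1) ✓  2301: Mon (+1)
Sunday years: 2266, 2272, 2277, 2283, 2294, 2300 — 6 in total.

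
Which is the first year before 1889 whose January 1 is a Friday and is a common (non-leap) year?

1886

Jan 1 advances by 2 weekdays after a leap year and by 1 after a common year.
1889: Jan 1 is Tuesday.
1888: Sunday (leap)
1887: Saturday
1886: Friday
1886 begins on a Friday and is a common year.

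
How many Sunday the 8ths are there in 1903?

Check the 8th of each month of 1903: Jan 8: Thu, Feb 8: Sun, Mar 8: Sun, Apr 8: Wed, May 8: Fri, Jun 8: Mon, Jul 8: Wed, Aug 8: Sat, Sep 8: Tue, Oct 8: Thu, Nov 8: Sun, Dec 8: Tue.
Sunday occurs in February, March, November — 3 months.

3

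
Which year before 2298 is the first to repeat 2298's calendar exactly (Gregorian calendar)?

Two years share a calendar iff Jan 1 falls on the same weekday and both are leap or both are common. 2298: Jan 1 is Saturday, common year.
2297: Jan 1 Friday, common
2296: Jan 1 Wednesday, leap
2295: Jan 1 Tuesday, common
2294: Jan 1 Monday, common
2293: Jan 1 Sunday, common
2292: Jan 1 Friday, leap
2291: Jan 1 Thursday, common
2290: Jan 1 Wednesday, common
2289: Jan 1 Tuesday, common
2288: Jan 1 Sunday, leap
2287: Jan 1 Saturday, common
2287 matches on both conditions.

2287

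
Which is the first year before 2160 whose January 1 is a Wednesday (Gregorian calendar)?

2155

Jan 1 advances by 2 weekdays after a leap year and by 1 after a common year.
2160: Jan 1 is Tuesday (leap).
2159: Monday
2158: Sunday
2157: Saturday
2156: Thursday (leap)
2155: Wednesday
2155 begins on a Wednesday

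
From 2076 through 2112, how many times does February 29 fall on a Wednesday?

2

Leap years in 2076–2112: 9 of them.
Feb 29 weekday advances by 5 (mod 7) from one leap year to the next four years later (or differs when a century non-leap intervenes).
Leap-day weekdays: 2076:Sat 2080:Thu 2084:Tue 2088:Sun 2092:Fri 2096:Wed✓ 2104:Fri 2108:Wed✓ 2112:Mon
Wednesday: 2096, 2108 → 2.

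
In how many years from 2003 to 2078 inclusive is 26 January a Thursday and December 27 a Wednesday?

Check each year's weekday for 26 January and December 27:
  2003: Sun/Sat  2004: Mon/Mon  2005: Wed/Tue  2006: Thu/Wed ✓  2007: Fri/Thu  2008: Sat/Sat  2009: Mon/Sun  2010: Tue/Mon  2011: Wed/Tue  2012: Thu/Thu  2013: Sat/Fri  2014: Sun/Sat  2015: Mon/Sun  2016: Tue/Tue  …(48 more)…  2065: Mon/Sun  2066: Tue/Mon  2067: Wed/Tue  2068: Thu/Thu  2069: Sat/Fri  2070: Sun/Sat  2071: Mon/Sun  2072: Tue/Tue  2073: Thu/Wed ✓  2074: Fri/Thu  2075: Sat/Fri  2076: Sun/Sun  2077: Tue/Mon  2078: Wed/Tue
Both conditions hold in: 2006, 2017, 2023, 2034, 2045, 2051, 2062, 2073 — 8.

8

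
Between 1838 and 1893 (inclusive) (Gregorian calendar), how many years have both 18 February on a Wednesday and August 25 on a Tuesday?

Check each year's weekday for 18 February and August 25:
  1838: Sun/Sat  1839: Mon/Sun  1840: Tue/Tue  1841: Thu/Wed  1842: Fri/Thu  1843: Sat/Fri  1844: Sun/Sun  1845: Tue/Mon  1846: Wed/Tue ✓  1847: Thu/Wed  1848: Fri/Fri  1849: Sun/Sat  1850: Mon/Sun  1851: Tue/Mon  …(28 more)…  1880: Wed/Wed  1881: Fri/Thu  1882: Sat/Fri  1883: Sun/Sat  1884: Mon/Mon  1885: Wed/Tue ✓  1886: Thu/Wed  1887: Fri/Thu  1888: Sat/Sat  1889: Mon/Sun  1890: Tue/Mon  1891: Wed/Tue ✓  1892: Thu/Thu  1893: Sat/Fri
Both conditions hold in: 1846, 1857, 1863, 1874, 1885, 1891 — 6.

6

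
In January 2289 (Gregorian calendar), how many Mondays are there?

4

January 2289 has 31 days and begins on Tuesday.
The first Monday is January 7.
Mondays fall on 7, 14, 21, 28 — that's 4.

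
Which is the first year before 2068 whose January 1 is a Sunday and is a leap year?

2040

Jan 1 advances by 2 weekdays after a leap year and by 1 after a common year.
2068: Jan 1 is Sunday (leap).
2067: Saturday
2066: Friday
2065: Thursday
2064: Tuesday (leap)
2063: Monday
2062: Sunday
2061: Saturday
2060: Thursday (leap)
2059: Wednesday
2058: Tuesday
2057: Monday
2056: Saturday (leap)
2055: Friday
2054: Thursday
2053: Wednesday
2052: Monday (leap)
2051: Sunday
2050: Saturday
2049: Friday
2048: Wednesday (leap)
2047: Tuesday
2046: Monday
2045: Sunday
2044: Friday (leap)
2043: Thursday
2042: Wednesday
2041: Tuesday
2040: Sunday (leap)
2040 begins on a Sunday and is a leap year.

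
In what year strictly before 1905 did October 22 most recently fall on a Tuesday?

From one year to the next, a fixed date's weekday advances by 1, or by 2 when a Feb 29 lies between the two dates.
1905: October 22 is Sunday.
1904: Saturday (−1)
1903: Thursday (−2)
1902: Wednesday (−1)
1901: Tuesday (−1)
October 22 falls on a Tuesday in 1901.

1901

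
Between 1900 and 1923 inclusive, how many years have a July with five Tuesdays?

11

July has 31 days; it has five Tuesdays when Tuesday falls among the first (month-length − 28) days — i.e. when July 1 is one of Tuesday/Monday/Sunday.
July 1 by year: 1900:Sun✓ 1901:Mon✓ 1902:Tue✓ 1903:Wed 1904:Fri 1905:Sat 1906:Sun✓ 1907:Mon✓ 1908:Wed 1909:Thu 1910:Fri 1911:Sat 1912:Mon✓ 1913:Tue✓ 1914:Wed 1915:Thu 1916:Sat 1917:Sun✓ 1918:Mon✓ 1919:Tue✓ 1920:Thu 1921:Fri 1922:Sat 1923:Sun✓
Years with five Tuesdays: 1900, 1901, 1902, 1906, 1907, 1912, 1913, 1917, 1918, 1919, 1923 → 11.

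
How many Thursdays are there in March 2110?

March 2110 has 31 days and begins on Saturday.
The first Thursday is March 6.
Thursdays fall on 6, 13, 20, 27 — that's 4.

4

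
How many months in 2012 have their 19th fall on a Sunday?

Check the 19th of each month of 2012: Jan 19: Thu, Feb 19: Sun, Mar 19: Mon, Apr 19: Thu, May 19: Sat, Jun 19: Tue, Jul 19: Thu, Aug 19: Sun, Sep 19: Wed, Oct 19: Fri, Nov 19: Mon, Dec 19: Wed.
Sunday occurs in February, August — 2 months.

2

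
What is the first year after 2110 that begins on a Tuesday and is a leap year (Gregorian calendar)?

Jan 1 advances by 2 weekdays after a leap year and by 1 after a common year.
2110: Jan 1 is Wednesday.
2111: Thursday
2112: Friday (leap)
2113: Sunday
2114: Monday
2115: Tuesday
2116: Wednesday (leap)
2117: Friday
2118: Saturday
2119: Sunday
2120: Monday (leap)
2121: Wednesday
2122: Thursday
2123: Friday
2124: Saturday (leap)
2125: Monday
2126: Tuesday
2127: Wednesday
2128: Thursday (leap)
2129: Saturday
2130: Sunday
2131: Monday
2132: Tuesday (leap)
2132 begins on a Tuesday and is a leap year.

2132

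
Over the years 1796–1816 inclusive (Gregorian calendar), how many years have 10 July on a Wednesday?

4

Track 10 July's weekday year by year (advancing +1, or +2 across a Feb 29):
  1796: Sun  1797: Mon (+1)  1798: Tue (+1)  1799: Wed (+1) ✓  1800: Thu (+1)
  1801: Fri (+1)  1802: Sat (+1)  1803: Sun (+1)  1804: Tue (+2)  1805: Wed (+1) ✓
  1806: Thu (+1)  1807: Fri (+1)  1808: Sun (+2)  1809: Mon (+1)  1810: Tue (+1)
  1811: Wed (+1) ✓  1812: Fri (+2)  1813: Sat (+1)  1814: Sun (+1)  1815: Mon (+1)
  1816: Wed (+2) ✓
Wednesday years: 1799, 1805, 1811, 1816 — 4 in total.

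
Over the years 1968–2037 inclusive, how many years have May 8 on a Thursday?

Track May 8's weekday year by year (advancing +1, or +2 across a Feb 29):
  1968: Wed  1969: Thu (+1) ✓  1970: Fri (+1)  1971: Sat (+1)  1972: Mon (+2)
  1973: Tue (+1)  1974: Wed (+1)  1975: Thu (+1) ✓  1976: Sat (+2)  1977: Sun (+1)
  1978: Mon (+1)  1979: Tue (+1)  1980: Thu (+2) ✓  1981: Fri (+1)  … (42 more years) …
  2024: Wed (+2)  2025: Thu (+1) ✓  2026: Fri (+1)  2027: Sat (+1)  2028: Mon (+2)
  2029: Tue (+1)  2030: Wed (+1)  2031: Thu (+1) ✓  2032: Sat (+2)  2033: Sun (+1)
  2034: Mon (+1)  2035: Tue (+1)  2036: Thu (+2) ✓  2037: Fri (+1)
Thursday years: 1969, 1975, 1980, 1986, 1997, 2003, 2008, 2014, 2025, 2031, 2036 — 11 in total.

11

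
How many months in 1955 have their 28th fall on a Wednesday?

Check the 28th of each month of 1955: Jan 28: Fri, Feb 28: Mon, Mar 28: Mon, Apr 28: Thu, May 28: Sat, Jun 28: Tue, Jul 28: Thu, Aug 28: Sun, Sep 28: Wed, Oct 28: Fri, Nov 28: Mon, Dec 28: Wed.
Wednesday occurs in September, December — 2 months.

2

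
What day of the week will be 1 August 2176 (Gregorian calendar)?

Thursday

January 1, 2176 is a Monday.
August 1 is day 214 of the year, i.e. 213 days after Jan 1.
213 mod 7 = 3, so advance 3 weekdays from Monday: Thursday.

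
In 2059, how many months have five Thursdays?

4

A month of length L has five Thursdays iff its first Thursday is on day ≤ L−28 (so day 1–3 in a 31-day month, 1–2 in a 30-day month, day 1 in a leap February).
Checking each month of 2059: Jan starts Wed (31d) ✓; Feb starts Sat (28d); Mar starts Sat (31d); Apr starts Tue (30d); May starts Thu (31d) ✓; Jun starts Sun (30d); Jul starts Tue (31d) ✓; Aug starts Fri (31d); Sep starts Mon (30d); Oct starts Wed (31d) ✓; Nov starts Sat (30d); Dec starts Mon (31d).
Five-Thursday months: January, May, July, October → 4.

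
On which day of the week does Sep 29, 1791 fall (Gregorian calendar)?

Thursday

January 1, 1791 is a Saturday.
September 29 is day 272 of the year, i.e. 271 days after Jan 1.
271 mod 7 = 5, so advance 5 weekdays from Saturday: Thursday.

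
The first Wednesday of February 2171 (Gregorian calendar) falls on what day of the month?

6

February 1, 2171 is a Friday, so the first Wednesday is the 6th.
The first Wednesday is 6 + 0 = 6.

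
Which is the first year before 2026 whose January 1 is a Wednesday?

Jan 1 advances by 2 weekdays after a leap year and by 1 after a common year.
2026: Jan 1 is Thursday.
2025: Wednesday
2025 begins on a Wednesday

2025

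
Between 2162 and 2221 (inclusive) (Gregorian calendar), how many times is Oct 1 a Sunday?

Track Oct 1's weekday year by year (advancing +1, or +2 across a Feb 29):
  2162: Fri  2163: Sat (+1)  2164: Mon (+2)  2165: Tue (+1)  2166: Wed (+1)
  2167: Thu (+1)  2168: Sat (+2)  2169: Sun (+1) ✓  2170: Mon (+1)  2171: Tue (+1)
  2172: Thu (+2)  2173: Fri (+1)  2174: Sat (+1)  2175: Sun (+1) ✓  … (32 more years) …
  2208: Sat (+2)  2209: Sun (+1) ✓  2210: Mon (+1)  2211: Tue (+1)  2212: Thu (+2)
  2213: Fri (+1)  2214: Sat (+1)  2215: Sun (+1) ✓  2216: Tue (+2)  2217: Wed (+1)
  2218: Thu (+1)  2219: Fri (+1)  2220: Sun (+2) ✓  2221: Mon (+1)
Sunday years: 2169, 2175, 2180, 2186, 2197, 2209, 2215, 2220 — 8 in total.

8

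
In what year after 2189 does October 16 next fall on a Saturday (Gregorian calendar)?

2190

From one year to the next, a fixed date's weekday advances by 1, or by 2 when a Feb 29 lies between the two dates.
2189: October 16 is Friday.
2190: Saturday (+1)
October 16 falls on a Saturday in 2190.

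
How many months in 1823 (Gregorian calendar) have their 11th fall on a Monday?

Check the 11th of each month of 1823: Jan 11: Sat, Feb 11: Tue, Mar 11: Tue, Apr 11: Fri, May 11: Sun, Jun 11: Wed, Jul 11: Fri, Aug 11: Mon, Sep 11: Thu, Oct 11: Sat, Nov 11: Tue, Dec 11: Thu.
Monday occurs in August — 1 month.

1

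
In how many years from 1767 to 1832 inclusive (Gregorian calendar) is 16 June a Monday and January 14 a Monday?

2

Check each year's weekday for 16 June and January 14:
  1767: Tue/Wed  1768: Thu/Thu  1769: Fri/Sat  1770: Sat/Sun  1771: Sun/Mon  1772: Tue/Tue  1773: Wed/Thu  1774: Thu/Fri  1775: Fri/Sat  1776: Sun/Sun  1777: Mon/Tue  1778: Tue/Wed  1779: Wed/Thu  1780: Fri/Fri  …(38 more)…  1819: Wed/Thu  1820: Fri/Fri  1821: Sat/Sun  1822: Sun/Mon  1823: Mon/Tue  1824: Wed/Wed  1825: Thu/Fri  1826: Fri/Sat  1827: Sat/Sun  1828: Mon/Mon ✓  1829: Tue/Wed  1830: Wed/Thu  1831: Thu/Fri  1832: Sat/Sat
Both conditions hold in: 1788, 1828 — 2.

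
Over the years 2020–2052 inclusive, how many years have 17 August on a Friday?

4

Track 17 August's weekday year by year (advancing +1, or +2 across a Feb 29):
  2020: Mon  2021: Tue (+1)  2022: Wed (+1)  2023: Thu (+1)  2024: Sat (+2)
  2025: Sun (+1)  2026: Mon (+1)  2027: Tue (+1)  2028: Thu (+2)  2029: Fri (+1) ✓
  2030: Sat (+1)  2031: Sun (+1)  2032: Tue (+2)  2033: Wed (+1)  … (5 more years) …
  2039: Wed (+1)  2040: Fri (+2) ✓  2041: Sat (+1)  2042: Sun (+1)  2043: Mon (+1)
  2044: Wed (+2)  2045: Thu (+1)  2046: Fri (+1) ✓  2047: Sat (+1)  2048: Mon (+2)
  2049: Tue (+1)  2050: Wed (+1)  2051: Thu (+1)  2052: Sat (+2)
Friday years: 2029, 2035, 2040, 2046 — 4 in total.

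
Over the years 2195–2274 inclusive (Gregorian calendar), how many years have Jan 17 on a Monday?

10

Track Jan 17's weekday year by year (advancing +1, or +2 across a Feb 29):
  2195: Sat  2196: Sun (+1)  2197: Tue (+2)  2198: Wed (+1)  2199: Thu (+1)
  2200: Fri (+1)  2201: Sat (+1)  2202: Sun (+1)  2203: Mon (+1) ✓  2204: Tue (+1)
  2205: Thu (+2)  2206: Fri (+1)  2207: Sat (+1)  2208: Sun (+1)  … (52 more years) …
  2261: Thu (+2)  2262: Fri (+1)  2263: Sat (+1)  2264: Sun (+1)  2265: Tue (+2)
  2266: Wed (+1)  2267: Thu (+1)  2268: Fri (+1)  2269: Sun (+2)  2270: Mon (+1) ✓
  2271: Tue (+1)  2272: Wed (+1)  2273: Fri (+2)  2274: Sat (+1)
Monday years: 2203, 2214, 2220, 2225, 2231, 2242, 2248, 2253, 2259, 2270 — 10 in total.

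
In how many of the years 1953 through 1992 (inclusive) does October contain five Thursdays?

October has 31 days; it has five Thursdays when Thursday falls among the first (month-length − 28) days — i.e. when October 1 is one of Thursday/Wednesday/Tuesday.
October 1 by year: 1953:Thu✓ 1954:Fri 1955:Sat 1956:Mon 1957:Tue✓ 1958:Wed✓ 1959:Thu✓ 1960:Sat 1961:Sun 1962:Mon 1963:Tue✓ 1964:Thu✓ 1965:Fri 1966:Sat 1967:Sun …(10 more)… 1978:Sun 1979:Mon 1980:Wed✓ 1981:Thu✓ 1982:Fri 1983:Sat 1984:Mon 1985:Tue✓ 1986:Wed✓ 1987:Thu✓ 1988:Sat 1989:Sun 1990:Mon 1991:Tue✓ 1992:Thu✓
Years with five Thursdays: 1953, 1957, 1958, 1959, 1963, 1964, 1968, 1969, 1970, 1974, 1975, 1980, 1981, 1985, 1986, 1987, 1991, 1992 → 18.

18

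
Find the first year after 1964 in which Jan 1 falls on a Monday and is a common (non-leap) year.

Jan 1 advances by 2 weekdays after a leap year and by 1 after a common year.
1964: Jan 1 is Wednesday (leap).
1965: Friday
1966: Saturday
1967: Sunday
1968: Monday (leap)
1969: Wednesday
1970: Thursday
1971: Friday
1972: Saturday (leap)
1973: Monday
1973 begins on a Monday and is a common year.

1973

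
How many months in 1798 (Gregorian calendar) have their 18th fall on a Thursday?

Check the 18th of each month of 1798: Jan 18: Thu, Feb 18: Sun, Mar 18: Sun, Apr 18: Wed, May 18: Fri, Jun 18: Mon, Jul 18: Wed, Aug 18: Sat, Sep 18: Tue, Oct 18: Thu, Nov 18: Sun, Dec 18: Tue.
Thursday occurs in January, October — 2 months.

2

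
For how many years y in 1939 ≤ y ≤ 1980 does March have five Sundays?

March has 31 days; it has five Sundays when Sunday falls among the first (month-length − 28) days — i.e. when March 1 is one of Sunday/Saturday/Friday.
March 1 by year: 1939:Wed 1940:Fri✓ 1941:Sat✓ 1942:Sun✓ 1943:Mon 1944:Wed 1945:Thu 1946:Fri✓ 1947:Sat✓ 1948:Mon 1949:Tue 1950:Wed 1951:Thu 1952:Sat✓ 1953:Sun✓ …(12 more)… 1966:Tue 1967:Wed 1968:Fri✓ 1969:Sat✓ 1970:Sun✓ 1971:Mon 1972:Wed 1973:Thu 1974:Fri✓ 1975:Sat✓ 1976:Mon 1977:Tue 1978:Wed 1979:Thu 1980:Sat✓
Years with five Sundays: 1940, 1941, 1942, 1946, 1947, 1952, 1953, 1957, 1958, 1959, 1963, 1964, 1968, 1969, 1970, 1974, 1975, 1980 → 18.

18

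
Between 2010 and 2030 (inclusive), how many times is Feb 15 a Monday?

Track Feb 15's weekday year by year (advancing +1, or +2 across a Feb 29):
  2010: Mon ✓  2011: Tue (+1)  2012: Wed (+1)  2013: Fri (+2)  2014: Sat (+1)
  2015: Sun (+1)  2016: Mon (+1) ✓  2017: Wed (+2)  2018: Thu (+1)  2019: Fri (+1)
  2020: Sat (+1)  2021: Mon (+2) ✓  2022: Tue (+1)  2023: Wed (+1)  2024: Thu (+1)
  2025: Sat (+2)  2026: Sun (+1)  2027: Mon (+1) ✓  2028: Tue (+1)  2029: Thu (+2)
  2030: Fri (+1)
Monday years: 2010, 2016, 2021, 2027 — 4 in total.

4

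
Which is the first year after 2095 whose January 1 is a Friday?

2100

Jan 1 advances by 2 weekdays after a leap year and by 1 after a common year.
2095: Jan 1 is Saturday.
2096: Sunday (leap)
2097: Tuesday
2098: Wednesday
2099: Thursday
2100: Friday
2100 begins on a Friday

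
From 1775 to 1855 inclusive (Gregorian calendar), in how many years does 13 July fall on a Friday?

Track 13 July's weekday year by year (advancing +1, or +2 across a Feb 29):
  1775: Thu  1776: Sat (+2)  1777: Sun (+1)  1778: Mon (+1)  1779: Tue (+1)
  1780: Thu (+2)  1781: Fri (+1) ✓  1782: Sat (+1)  1783: Sun (+1)  1784: Tue (+2)
  1785: Wed (+1)  1786: Thu (+1)  1787: Fri (+1) ✓  1788: Sun (+2)  … (53 more years) …
  1842: Wed (+1)  1843: Thu (+1)  1844: Sat (+2)  1845: Sun (+1)  1846: Mon (+1)
  1847: Tue (+1)  1848: Thu (+2)  1849: Fri (+1) ✓  1850: Sat (+1)  1851: Sun (+1)
  1852: Tue (+2)  1853: Wed (+1)  1854: Thu (+1)  1855: Fri (+1) ✓
Friday years: 1781, 1787, 1792, 1798, 1804, 1810, 1821, 1827, 1832, 1838, 1849, 1855 — 12 in total.

12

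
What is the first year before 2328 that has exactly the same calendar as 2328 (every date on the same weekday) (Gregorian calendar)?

Two years share a calendar iff Jan 1 falls on the same weekday and both are leap or both are common. 2328: Jan 1 is Sunday, leap year.
2327: Jan 1 Saturday, common
2326: Jan 1 Friday, common
2325: Jan 1 Thursday, common
2324: Jan 1 Tuesday, leap
2323: Jan 1 Monday, common
2322: Jan 1 Sunday, common
2321: Jan 1 Saturday, common
2320: Jan 1 Thursday, leap
2319: Jan 1 Wednesday, common
2318: Jan 1 Tuesday, common
2317: Jan 1 Monday, common
2316: Jan 1 Saturday, leap
2315: Jan 1 Friday, common
2314: Jan 1 Thursday, common
2313: Jan 1 Wednesday, common
2312: Jan 1 Monday, leap
2311: Jan 1 Sunday, common
2310: Jan 1 Saturday, common
2309: Jan 1 Friday, common
2308: Jan 1 Wednesday, leap
2307: Jan 1 Tuesday, common
2306: Jan 1 Monday, common
2305: Jan 1 Sunday, common
2304: Jan 1 Friday, leap
2303: Jan 1 Thursday, common
2302: Jan 1 Wednesday, common
2301: Jan 1 Tuesday, common
2300: Jan 1 Monday, common
2299: Jan 1 Sunday, common
2298: Jan 1 Saturday, common
2297: Jan 1 Friday, common
2296: Jan 1 Wednesday, leap
2295: Jan 1 Tuesday, common
2294: Jan 1 Monday, common
2293: Jan 1 Sunday, common
2292: Jan 1 Friday, leap
2291: Jan 1 Thursday, common
2290: Jan 1 Wednesday, common
2289: Jan 1 Tuesday, common
2288: Jan 1 Sunday, leap
2288 matches on both conditions.

2288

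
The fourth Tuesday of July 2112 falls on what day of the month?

26

July 1, 2112 is a Friday, so the first Tuesday is the 5th.
The fourth Tuesday is 5 + 21 = 26.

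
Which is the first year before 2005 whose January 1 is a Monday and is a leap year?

1996

Jan 1 advances by 2 weekdays after a leap year and by 1 after a common year.
2005: Jan 1 is Saturday.
2004: Thursday (leap)
2003: Wednesday
2002: Tuesday
2001: Monday
2000: Saturday (leap)
1999: Friday
1998: Thursday
1997: Wednesday
1996: Monday (leap)
1996 begins on a Monday and is a leap year.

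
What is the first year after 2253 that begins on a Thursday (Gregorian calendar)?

Jan 1 advances by 2 weekdays after a leap year and by 1 after a common year.
2253: Jan 1 is Saturday.
2254: Sunday
2255: Monday
2256: Tuesday (leap)
2257: Thursday
2257 begins on a Thursday

2257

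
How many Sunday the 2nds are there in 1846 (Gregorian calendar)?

Check the 2nd of each month of 1846: Jan 2: Fri, Feb 2: Mon, Mar 2: Mon, Apr 2: Thu, May 2: Sat, Jun 2: Tue, Jul 2: Thu, Aug 2: Sun, Sep 2: Wed, Oct 2: Fri, Nov 2: Mon, Dec 2: Wed.
Sunday occurs in August — 1 month.

1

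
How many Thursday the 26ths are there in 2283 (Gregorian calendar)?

2

Check the 26th of each month of 2283: Jan 26: Fri, Feb 26: Mon, Mar 26: Mon, Apr 26: Thu, May 26: Sat, Jun 26: Tue, Jul 26: Thu, Aug 26: Sun, Sep 26: Wed, Oct 26: Fri, Nov 26: Mon, Dec 26: Wed.
Thursday occurs in April, July — 2 months.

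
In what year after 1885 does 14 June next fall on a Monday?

1886

From one year to the next, a fixed date's weekday advances by 1, or by 2 when a Feb 29 lies between the two dates.
1885: June 14 is Sunday.
1886: Monday (+1)
14 June falls on a Monday in 1886.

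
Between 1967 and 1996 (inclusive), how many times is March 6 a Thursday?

4

Track March 6's weekday year by year (advancing +1, or +2 across a Feb 29):
  1967: Mon  1968: Wed (+2)  1969: Thu (+1) ✓  1970: Fri (+1)  1971: Sat (+1)
  1972: Mon (+2)  1973: Tue (+1)  1974: Wed (+1)  1975: Thu (+1) ✓  1976: Sat (+2)
  1977: Sun (+1)  1978: Mon (+1)  1979: Tue (+1)  1980: Thu (+2) ✓  1981: Fri (+1)
  1982: Sat (+1)  1983: Sun (+1)  1984: Tue (+2)  1985: Wed (+1)  1986: Thu (+1) ✓
  1987: Fri (+1)  1988: Sun (+2)  1989: Mon (+1)  1990: Tue (+1)  1991: Wed (+1)
  1992: Fri (+2)  1993: Sat (+1)  1994: Sun (+1)  1995: Mon (+1)  1996: Wed (+2)
Thursday years: 1969, 1975, 1980, 1986 — 4 in total.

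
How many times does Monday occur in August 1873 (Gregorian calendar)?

4

August 1873 has 31 days and begins on Friday.
The first Monday is August 4.
Mondays fall on 4, 11, 18, 25 — that's 4.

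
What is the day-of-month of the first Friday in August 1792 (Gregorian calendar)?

3

August 1, 1792 is a Wednesday, so the first Friday is the 3rd.
The first Friday is 3 + 0 = 3.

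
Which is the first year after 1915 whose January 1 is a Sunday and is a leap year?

1928

Jan 1 advances by 2 weekdays after a leap year and by 1 after a common year.
1915: Jan 1 is Friday.
1916: Saturday (leap)
1917: Monday
1918: Tuesday
1919: Wednesday
1920: Thursday (leap)
1921: Saturday
1922: Sunday
1923: Monday
1924: Tuesday (leap)
1925: Thursday
1926: Friday
1927: Saturday
1928: Sunday (leap)
1928 begins on a Sunday and is a leap year.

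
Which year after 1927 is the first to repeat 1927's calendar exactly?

Two years share a calendar iff Jan 1 falls on the same weekday and both are leap or both are common. 1927: Jan 1 is Saturday, common year.
1928: Jan 1 Sunday, leap
1929: Jan 1 Tuesday, common
1930: Jan 1 Wednesday, common
1931: Jan 1 Thursday, common
1932: Jan 1 Friday, leap
1933: Jan 1 Sunday, common
1934: Jan 1 Monday, common
1935: Jan 1 Tuesday, common
1936: Jan 1 Wednesday, leap
1937: Jan 1 Friday, common
1938: Jan 1 Saturday, common
1938 matches on both conditions.

1938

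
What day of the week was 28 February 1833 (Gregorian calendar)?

Thursday

January 1, 1833 is a Tuesday.
February 28 is day 59 of the year, i.e. 58 days after Jan 1.
58 mod 7 = 2, so advance 2 weekdays from Tuesday: Thursday.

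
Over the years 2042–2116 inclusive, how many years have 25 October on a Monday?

10

Track 25 October's weekday year by year (advancing +1, or +2 across a Feb 29):
  2042: Sat  2043: Sun (+1)  2044: Tue (+2)  2045: Wed (+1)  2046: Thu (+1)
  2047: Fri (+1)  2048: Sun (+2)  2049: Mon (+1) ✓  2050: Tue (+1)  2051: Wed (+1)
  2052: Fri (+2)  2053: Sat (+1)  2054: Sun (+1)  2055: Mon (+1) ✓  … (47 more years) …
  2103: Thu (+1)  2104: Sat (+2)  2105: Sun (+1)  2106: Mon (+1) ✓  2107: Tue (+1)
  2108: Thu (+2)  2109: Fri (+1)  2110: Sat (+1)  2111: Sun (+1)  2112: Tue (+2)
  2113: Wed (+1)  2114: Thu (+1)  2115: Fri (+1)  2116: Sun (+2)
Monday years: 2049, 2055, 2060, 2066, 2077, 2083, 2088, 2094, 2100, 2106 — 10 in total.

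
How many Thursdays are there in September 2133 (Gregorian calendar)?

September 2133 has 30 days and begins on Tuesday.
The first Thursday is September 3.
Thursdays fall on 3, 10, 17, 24 — that's 4.

4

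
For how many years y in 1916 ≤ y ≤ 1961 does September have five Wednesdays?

12

September has 30 days; it has five Wednesdays when Wednesday falls among the first (month-length − 28) days — i.e. when September 1 is one of Wednesday/Tuesday.
September 1 by year: 1916:Fri 1917:Sat 1918:Sun 1919:Mon 1920:Wed✓ 1921:Thu 1922:Fri 1923:Sat 1924:Mon 1925:Tue✓ 1926:Wed✓ 1927:Thu 1928:Sat 1929:Sun 1930:Mon …(16 more)… 1947:Mon 1948:Wed✓ 1949:Thu 1950:Fri 1951:Sat 1952:Mon 1953:Tue✓ 1954:Wed✓ 1955:Thu 1956:Sat 1957:Sun 1958:Mon 1959:Tue✓ 1960:Thu 1961:Fri
Years with five Wednesdays: 1920, 1925, 1926, 1931, 1936, 1937, 1942, 1943, 1948, 1953, 1954, 1959 → 12.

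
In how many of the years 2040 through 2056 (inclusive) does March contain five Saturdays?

7

March has 31 days; it has five Saturdays when Saturday falls among the first (month-length − 28) days — i.e. when March 1 is one of Saturday/Friday/Thursday.
March 1 by year: 2040:Thu✓ 2041:Fri✓ 2042:Sat✓ 2043:Sun 2044:Tue 2045:Wed 2046:Thu✓ 2047:Fri✓ 2048:Sun 2049:Mon 2050:Tue 2051:Wed 2052:Fri✓ 2053:Sat✓ 2054:Sun 2055:Mon 2056:Wed
Years with five Saturdays: 2040, 2041, 2042, 2046, 2047, 2052, 2053 → 7.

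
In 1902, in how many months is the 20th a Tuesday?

Check the 20th of each month of 1902: Jan 20: Mon, Feb 20: Thu, Mar 20: Thu, Apr 20: Sun, May 20: Tue, Jun 20: Fri, Jul 20: Sun, Aug 20: Wed, Sep 20: Sat, Oct 20: Mon, Nov 20: Thu, Dec 20: Sat.
Tuesday occurs in May — 1 month.

1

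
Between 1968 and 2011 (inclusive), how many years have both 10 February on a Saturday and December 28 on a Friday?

5

Check each year's weekday for 10 February and December 28:
  1968: Sat/Sat  1969: Mon/Sun  1970: Tue/Mon  1971: Wed/Tue  1972: Thu/Thu  1973: Sat/Fri ✓  1974: Sun/Sat  1975: Mon/Sun  1976: Tue/Tue  1977: Thu/Wed  1978: Fri/Thu  1979: Sat/Fri ✓  1980: Sun/Sun  1981: Tue/Mon  …(16 more)…  1998: Tue/Mon  1999: Wed/Tue  2000: Thu/Thu  2001: Sat/Fri ✓  2002: Sun/Sat  2003: Mon/Sun  2004: Tue/Tue  2005: Thu/Wed  2006: Fri/Thu  2007: Sat/Fri ✓  2008: Sun/Sun  2009: Tue/Mon  2010: Wed/Tue  2011: Thu/Wed
Both conditions hold in: 1973, 1979, 1990, 2001, 2007 — 5.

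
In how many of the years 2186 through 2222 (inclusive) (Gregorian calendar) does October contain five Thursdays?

October has 31 days; it has five Thursdays when Thursday falls among the first (month-length − 28) days — i.e. when October 1 is one of Thursday/Wednesday/Tuesday.
October 1 by year: 2186:Sun 2187:Mon 2188:Wed✓ 2189:Thu✓ 2190:Fri 2191:Sat 2192:Mon 2193:Tue✓ 2194:Wed✓ 2195:Thu✓ 2196:Sat 2197:Sun 2198:Mon 2199:Tue✓ 2200:Wed✓ …(7 more)… 2208:Sat 2209:Sun 2210:Mon 2211:Tue✓ 2212:Thu✓ 2213:Fri 2214:Sat 2215:Sun 2216:Tue✓ 2217:Wed✓ 2218:Thu✓ 2219:Fri 2220:Sun 2221:Mon 2222:Tue✓
Years with five Thursdays: 2188, 2189, 2193, 2194, 2195, 2199, 2200, 2201, 2205, 2206, 2207, 2211, 2212, 2216, 2217, 2218, 2222 → 17.

17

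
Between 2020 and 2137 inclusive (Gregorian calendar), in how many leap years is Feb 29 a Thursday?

Leap years in 2020–2137: 29 of them.
Feb 29 weekday advances by 5 (mod 7) from one leap year to the next four years later (or differs when a century non-leap intervenes).
Leap-day weekdays: 2020:Sat 2024:Thu✓ 2028:Tue 2032:Sun 2036:Fri 2040:Wed 2044:Mon 2048:Sat 2052:Thu✓ 2056:Tue 2060:Sun 2064:Fri 2068:Wed …(3 more)… 2084:Tue 2088:Sun 2092:Fri 2096:Wed 2104:Fri 2108:Wed 2112:Mon 2116:Sat 2120:Thu✓ 2124:Tue 2128:Sun 2132:Fri 2136:Wed
Thursday: 2024, 2052, 2080, 2120 → 4.

4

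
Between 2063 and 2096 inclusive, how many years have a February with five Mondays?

February has 28 days (29 in leap years); it has five Mondays when Monday falls among the first (month-length − 28) days — i.e. when February 1 is Monday in a leap year (never in a common year).
February 1 by year: 2063:Thu 2064:Fri 2065:Sun 2066:Mon 2067:Tue 2068:Wed 2069:Fri 2070:Sat 2071:Sun 2072:Mon✓ 2073:Wed 2074:Thu 2075:Fri 2076:Sat 2077:Mon …(4 more)… 2082:Sun 2083:Mon 2084:Tue 2085:Thu 2086:Fri 2087:Sat 2088:Sun 2089:Tue 2090:Wed 2091:Thu 2092:Fri 2093:Sun 2094:Mon 2095:Tue 2096:Wed
Years with five Mondays: 2072 → 1.

1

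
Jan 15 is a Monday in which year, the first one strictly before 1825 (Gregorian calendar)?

From one year to the next, a fixed date's weekday advances by 1, or by 2 when a Feb 29 lies between the two dates.
1825: January 15 is Saturday.
1824: Thursday (−2)
1823: Wednesday (−1)
1822: Tuesday (−1)
1821: Monday (−1)
Jan 15 falls on a Monday in 1821.

1821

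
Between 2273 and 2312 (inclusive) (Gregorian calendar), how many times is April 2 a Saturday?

6

Track April 2's weekday year by year (advancing +1, or +2 across a Feb 29):
  2273: Wed  2274: Thu (+1)  2275: Fri (+1)  2276: Sun (+2)  2277: Mon (+1)
  2278: Tue (+1)  2279: Wed (+1)  2280: Fri (+2)  2281: Sat (+1) ✓  2282: Sun (+1)
  2283: Mon (+1)  2284: Wed (+2)  2285: Thu (+1)  2286: Fri (+1)  … (12 more years) …
  2299: Sun (+1)  2300: Mon (+1)  2301: Tue (+1)  2302: Wed (+1)  2303: Thu (+1)
  2304: Sat (+2) ✓  2305: Sun (+1)  2306: Mon (+1)  2307: Tue (+1)  2308: Thu (+2)
  2309: Fri (+1)  2310: Sat (+1) ✓  2311: Sun (+1)  2312: Tue (+2)
Saturday years: 2281, 2287, 2292, 2298, 2304, 2310 — 6 in total.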